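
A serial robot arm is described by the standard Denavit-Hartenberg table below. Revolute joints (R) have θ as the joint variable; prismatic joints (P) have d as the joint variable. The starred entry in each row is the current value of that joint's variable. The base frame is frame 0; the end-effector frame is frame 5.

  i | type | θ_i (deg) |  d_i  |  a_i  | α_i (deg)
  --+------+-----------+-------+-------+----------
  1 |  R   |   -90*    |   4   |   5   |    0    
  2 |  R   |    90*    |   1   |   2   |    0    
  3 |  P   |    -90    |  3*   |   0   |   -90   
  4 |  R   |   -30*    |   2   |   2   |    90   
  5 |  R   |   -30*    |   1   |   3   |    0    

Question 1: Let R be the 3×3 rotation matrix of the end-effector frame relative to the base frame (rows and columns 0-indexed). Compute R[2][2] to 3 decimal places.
End-effector z-axis (col 2 of R) = (-0.0000,0.5000,0.8660)
R[2][2] = 0.8660

0.866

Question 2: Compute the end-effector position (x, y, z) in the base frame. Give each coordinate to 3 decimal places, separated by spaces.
2.500 -8.482 11.165

after link 1: o_1 = (0.0000, -5.0000, 4.0000)
after link 2: o_2 = (2.0000, -5.0000, 5.0000)
after link 3: o_3 = (2.0000, -5.0000, 8.0000)
after link 4: o_4 = (4.0000, -6.7321, 9.0000)
after link 5: o_5 = (2.5000, -8.4821, 11.1651)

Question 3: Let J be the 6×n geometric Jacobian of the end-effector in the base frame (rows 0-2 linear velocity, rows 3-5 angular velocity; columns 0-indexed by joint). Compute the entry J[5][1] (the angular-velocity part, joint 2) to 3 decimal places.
axis z_1 = (0.0000,0.0000,1.0000); lever o_n−o_1 = (2.5000,-3.4821,7.1651)
cross product → J_v[:, 1] = (3.4821,2.5000,-0.0000)
J_ω[:, 1] = z_1
entry J[5][1] = 1.0000

1.000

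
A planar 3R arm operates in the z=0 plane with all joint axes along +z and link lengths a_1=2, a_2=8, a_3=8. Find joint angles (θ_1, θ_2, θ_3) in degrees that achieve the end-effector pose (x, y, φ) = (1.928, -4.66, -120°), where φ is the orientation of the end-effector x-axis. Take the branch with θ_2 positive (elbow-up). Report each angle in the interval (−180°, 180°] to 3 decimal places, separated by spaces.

-120.003 150.005 -150.002

wrist centre = target − a_3·(cos φ, sin φ) = (5.9280, 2.2682)
cos θ_2 = (40.2859−2²−8²)/(2·2·8) = -0.8661; θ_2 = 150.0045° (elbow-up)
β = atan2(2.2682,5.9280) = 20.9381°; ψ = atan2(3.9995,-4.9285) = 140.9409°
θ_1 = β − ψ = -120.0028°
θ_3 = φ − θ_1 − θ_2 = -150.0017° (wrapped to (-180°,180°])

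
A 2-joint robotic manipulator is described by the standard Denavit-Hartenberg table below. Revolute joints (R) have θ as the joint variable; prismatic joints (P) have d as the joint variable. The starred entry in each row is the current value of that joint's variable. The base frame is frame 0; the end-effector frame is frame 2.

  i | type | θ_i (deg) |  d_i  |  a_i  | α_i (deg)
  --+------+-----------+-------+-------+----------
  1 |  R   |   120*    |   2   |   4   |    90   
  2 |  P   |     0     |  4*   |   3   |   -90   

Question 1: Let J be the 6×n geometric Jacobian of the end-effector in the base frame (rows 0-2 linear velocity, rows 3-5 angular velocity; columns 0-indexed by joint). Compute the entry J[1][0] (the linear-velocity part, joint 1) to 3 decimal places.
axis z_0 = ẑ; lever o_n−o_0 = (-0.0359,8.0622,2.0000)
cross product → J_v[:, 0] = (-8.0622,-0.0359,0.0000)
J_ω[:, 0] = z_0
entry J[1][0] = -0.0359

-0.036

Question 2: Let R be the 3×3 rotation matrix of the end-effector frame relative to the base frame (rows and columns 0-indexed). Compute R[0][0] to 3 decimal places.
-0.500

End-effector x-axis (col 0 of R) = (-0.5000,0.8660,0.0000)
R[0][0] = -0.5000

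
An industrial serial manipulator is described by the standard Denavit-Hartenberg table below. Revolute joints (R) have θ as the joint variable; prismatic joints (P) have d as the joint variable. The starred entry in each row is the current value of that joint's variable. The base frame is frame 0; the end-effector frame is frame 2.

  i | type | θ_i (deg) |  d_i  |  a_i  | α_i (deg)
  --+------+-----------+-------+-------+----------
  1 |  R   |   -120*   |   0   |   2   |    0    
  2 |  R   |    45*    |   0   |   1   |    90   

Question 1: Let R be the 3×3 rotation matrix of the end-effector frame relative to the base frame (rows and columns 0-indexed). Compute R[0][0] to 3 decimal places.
0.259

End-effector x-axis (col 0 of R) = (0.2588,-0.9659,0.0000)
R[0][0] = 0.2588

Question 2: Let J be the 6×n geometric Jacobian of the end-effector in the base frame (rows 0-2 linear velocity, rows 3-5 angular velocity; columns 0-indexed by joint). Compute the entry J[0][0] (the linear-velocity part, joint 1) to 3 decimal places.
axis z_0 = ẑ; lever o_n−o_0 = (-0.7412,-2.6980,0.0000)
cross product → J_v[:, 0] = (2.6980,-0.7412,0.0000)
J_ω[:, 0] = z_0
entry J[0][0] = 2.6980

2.698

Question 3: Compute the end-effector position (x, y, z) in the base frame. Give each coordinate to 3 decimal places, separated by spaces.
-0.741 -2.698 0.000

after link 1: o_1 = (-1.0000, -1.7321, 0.0000)
after link 2: o_2 = (-0.7412, -2.6980, 0.0000)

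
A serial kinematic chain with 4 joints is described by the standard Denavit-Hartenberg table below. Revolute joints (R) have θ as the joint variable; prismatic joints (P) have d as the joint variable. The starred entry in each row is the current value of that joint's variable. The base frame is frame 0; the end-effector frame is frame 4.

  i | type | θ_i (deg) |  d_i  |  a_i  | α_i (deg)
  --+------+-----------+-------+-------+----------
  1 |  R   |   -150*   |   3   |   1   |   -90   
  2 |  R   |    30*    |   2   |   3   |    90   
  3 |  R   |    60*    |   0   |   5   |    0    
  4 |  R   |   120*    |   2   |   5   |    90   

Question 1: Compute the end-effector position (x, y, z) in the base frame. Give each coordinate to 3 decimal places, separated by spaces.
1.058 -6.699 4.482

after link 1: o_1 = (-0.8660, -0.5000, 3.0000)
after link 2: o_2 = (-2.1160, -3.5311, 1.5000)
after link 3: o_3 = (-1.8260, -8.3636, 0.2500)
after link 4: o_4 = (1.0580, -6.6986, 4.4821)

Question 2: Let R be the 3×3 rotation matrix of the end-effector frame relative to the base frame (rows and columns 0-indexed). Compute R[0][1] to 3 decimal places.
-0.433

End-effector y-axis (col 1 of R) = (-0.4330,-0.2500,0.8660)
R[0][1] = -0.4330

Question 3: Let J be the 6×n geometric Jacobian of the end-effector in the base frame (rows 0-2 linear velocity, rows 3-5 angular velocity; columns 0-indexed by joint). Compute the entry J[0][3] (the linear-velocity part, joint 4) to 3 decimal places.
axis z_3 = (-0.4330,-0.2500,0.8660); lever o_n−o_3 = (2.8840,1.6651,4.2321)
cross product → J_v[:, 3] = (-2.5000,4.3301,0.0000)
J_ω[:, 3] = z_3
entry J[0][3] = -2.5000

-2.500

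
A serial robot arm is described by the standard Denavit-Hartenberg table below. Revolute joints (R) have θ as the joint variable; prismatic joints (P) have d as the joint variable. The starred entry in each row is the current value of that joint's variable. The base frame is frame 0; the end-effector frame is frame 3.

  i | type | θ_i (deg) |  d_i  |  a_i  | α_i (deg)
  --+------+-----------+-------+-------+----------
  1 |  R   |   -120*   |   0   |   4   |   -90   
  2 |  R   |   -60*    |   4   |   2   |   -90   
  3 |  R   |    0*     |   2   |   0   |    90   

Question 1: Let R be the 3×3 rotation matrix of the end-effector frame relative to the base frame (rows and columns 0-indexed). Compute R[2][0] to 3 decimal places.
0.866

End-effector x-axis (col 0 of R) = (-0.2500,-0.4330,0.8660)
R[2][0] = 0.8660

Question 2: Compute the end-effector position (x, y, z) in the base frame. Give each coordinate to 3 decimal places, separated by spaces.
after link 1: o_1 = (-2.0000, -3.4641, 0.0000)
after link 2: o_2 = (0.9641, -6.3301, 1.7321)
after link 3: o_3 = (0.0981, -7.8301, 0.7321)

0.098 -7.830 0.732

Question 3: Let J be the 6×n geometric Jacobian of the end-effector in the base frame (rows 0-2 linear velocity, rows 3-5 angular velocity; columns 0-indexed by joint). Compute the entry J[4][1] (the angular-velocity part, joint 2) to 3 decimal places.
-0.500

axis z_1 = (0.8660,-0.5000,0.0000); lever o_n−o_1 = (2.0981,-4.3660,0.7321)
cross product → J_v[:, 1] = (-0.3660,-0.6340,-2.7321)
J_ω[:, 1] = z_1
entry J[4][1] = -0.5000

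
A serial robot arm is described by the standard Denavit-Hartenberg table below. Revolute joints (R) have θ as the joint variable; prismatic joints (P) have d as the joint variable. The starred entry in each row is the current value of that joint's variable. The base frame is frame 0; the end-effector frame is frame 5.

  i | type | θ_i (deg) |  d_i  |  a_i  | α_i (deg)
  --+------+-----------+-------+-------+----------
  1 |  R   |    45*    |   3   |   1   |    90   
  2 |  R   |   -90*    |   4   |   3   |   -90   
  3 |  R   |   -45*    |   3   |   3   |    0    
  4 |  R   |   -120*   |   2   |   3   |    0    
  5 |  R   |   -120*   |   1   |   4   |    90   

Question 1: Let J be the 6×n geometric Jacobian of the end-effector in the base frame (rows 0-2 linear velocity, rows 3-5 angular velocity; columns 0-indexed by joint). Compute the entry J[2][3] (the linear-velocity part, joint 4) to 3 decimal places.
3.087

axis z_3 = (0.7071,0.7071,0.0000); lever o_n−o_3 = (-0.0617,4.3043,1.8625)
cross product → J_v[:, 3] = (1.3170,-1.3170,3.0872)
J_ω[:, 3] = z_3
entry J[2][3] = 3.0872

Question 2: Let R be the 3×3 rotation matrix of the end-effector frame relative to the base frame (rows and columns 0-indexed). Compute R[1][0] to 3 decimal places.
0.683

End-effector x-axis (col 0 of R) = (-0.6830,0.6830,-0.2588)
R[1][0] = 0.6830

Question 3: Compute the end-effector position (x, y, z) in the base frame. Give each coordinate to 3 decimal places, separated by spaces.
after link 1: o_1 = (0.7071, 0.7071, 3.0000)
after link 2: o_2 = (3.5355, -2.1213, 0.0000)
after link 3: o_3 = (7.1569, -1.5000, -2.1213)
after link 4: o_4 = (9.1201, -0.6348, 0.7765)
after link 5: o_5 = (7.0952, 2.8043, -0.2588)

7.095 2.804 -0.259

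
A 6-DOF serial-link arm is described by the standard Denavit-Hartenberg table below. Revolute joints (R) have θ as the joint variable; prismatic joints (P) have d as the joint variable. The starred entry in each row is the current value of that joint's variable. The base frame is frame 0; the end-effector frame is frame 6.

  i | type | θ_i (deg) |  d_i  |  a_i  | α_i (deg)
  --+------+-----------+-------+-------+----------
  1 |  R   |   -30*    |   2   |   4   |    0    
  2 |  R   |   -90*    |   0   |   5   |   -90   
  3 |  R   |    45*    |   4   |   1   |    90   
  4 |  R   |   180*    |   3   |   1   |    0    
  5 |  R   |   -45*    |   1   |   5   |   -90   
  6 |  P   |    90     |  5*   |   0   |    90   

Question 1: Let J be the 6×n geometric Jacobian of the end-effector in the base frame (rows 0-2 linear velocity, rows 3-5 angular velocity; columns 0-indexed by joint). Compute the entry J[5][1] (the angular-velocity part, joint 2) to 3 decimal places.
1.000

axis z_1 = (0.0000,0.0000,1.0000); lever o_n−o_1 = (2.0499,-4.4495,7.8284)
cross product → J_v[:, 1] = (4.4495,2.0499,-0.0000)
J_ω[:, 1] = z_1
entry J[5][1] = 1.0000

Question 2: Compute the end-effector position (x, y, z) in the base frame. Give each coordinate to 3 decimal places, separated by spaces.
5.514 -6.449 9.828

after link 1: o_1 = (3.4641, -2.0000, 2.0000)
after link 2: o_2 = (0.9641, -6.3301, 2.0000)
after link 3: o_3 = (4.0746, -8.9425, 1.2929)
after link 4: o_4 = (3.3675, -10.1672, 4.1213)
after link 5: o_5 = (7.3259, -10.3823, 7.3284)
after link 6: o_6 = (5.5140, -6.4495, 9.8284)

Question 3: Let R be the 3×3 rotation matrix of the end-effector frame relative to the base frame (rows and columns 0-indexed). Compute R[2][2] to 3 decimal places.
End-effector z-axis (col 2 of R) = (0.8624,0.0795,0.5000)
R[2][2] = 0.5000

0.500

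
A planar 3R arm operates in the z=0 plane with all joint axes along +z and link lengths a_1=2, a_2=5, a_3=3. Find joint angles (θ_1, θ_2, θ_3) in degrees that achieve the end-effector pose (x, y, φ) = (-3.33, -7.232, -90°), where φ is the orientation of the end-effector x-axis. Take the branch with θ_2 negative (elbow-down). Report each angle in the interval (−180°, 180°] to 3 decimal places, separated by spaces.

-59.996 -90.004 60.000

wrist centre = target − a_3·(cos φ, sin φ) = (-3.3300, -4.2320)
cos θ_2 = (28.9987−2²−5²)/(2·2·5) = -0.0001; θ_2 = -90.0037° (elbow-down)
β = atan2(-4.2320,-3.3300) = -128.1979°; ψ = atan2(-5.0000,1.9997) = -68.2017°
θ_1 = β − ψ = -59.9961°
θ_3 = φ − θ_1 − θ_2 = 59.9998° (wrapped to (-180°,180°])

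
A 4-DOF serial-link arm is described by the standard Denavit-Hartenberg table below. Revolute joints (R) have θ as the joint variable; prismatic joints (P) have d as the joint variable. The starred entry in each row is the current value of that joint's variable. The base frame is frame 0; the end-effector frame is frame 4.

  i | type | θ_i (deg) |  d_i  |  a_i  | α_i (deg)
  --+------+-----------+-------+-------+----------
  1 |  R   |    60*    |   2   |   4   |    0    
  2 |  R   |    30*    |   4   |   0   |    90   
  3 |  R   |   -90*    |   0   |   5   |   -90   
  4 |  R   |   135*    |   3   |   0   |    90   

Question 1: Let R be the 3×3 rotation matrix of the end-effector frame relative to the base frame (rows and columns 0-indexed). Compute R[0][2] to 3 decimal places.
End-effector z-axis (col 2 of R) = (-0.7071,0.0000,-0.7071)
R[0][2] = -0.7071

-0.707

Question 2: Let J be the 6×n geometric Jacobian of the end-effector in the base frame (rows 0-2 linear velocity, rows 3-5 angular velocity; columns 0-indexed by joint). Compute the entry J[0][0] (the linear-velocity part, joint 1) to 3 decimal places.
axis z_0 = ẑ; lever o_n−o_0 = (2.0000,6.4641,1.0000)
cross product → J_v[:, 0] = (-6.4641,2.0000,0.0000)
J_ω[:, 0] = z_0
entry J[0][0] = -6.4641

-6.464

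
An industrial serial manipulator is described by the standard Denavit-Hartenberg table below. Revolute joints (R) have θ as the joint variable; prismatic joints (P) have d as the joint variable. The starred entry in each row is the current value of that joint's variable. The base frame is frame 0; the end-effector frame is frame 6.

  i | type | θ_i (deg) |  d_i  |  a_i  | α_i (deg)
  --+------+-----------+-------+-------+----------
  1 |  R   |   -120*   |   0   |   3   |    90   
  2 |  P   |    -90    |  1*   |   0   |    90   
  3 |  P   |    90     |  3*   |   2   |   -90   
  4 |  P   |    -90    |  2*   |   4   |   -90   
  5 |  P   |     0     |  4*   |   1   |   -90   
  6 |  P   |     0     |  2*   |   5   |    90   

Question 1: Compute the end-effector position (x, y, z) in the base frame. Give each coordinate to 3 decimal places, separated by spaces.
-1.062 12.160 -0.000

after link 1: o_1 = (-1.5000, -2.5981, 0.0000)
after link 2: o_2 = (-2.3660, -2.0981, 0.0000)
after link 3: o_3 = (-2.5981, 1.5000, -0.0000)
after link 4: o_4 = (-0.5981, 4.9641, 2.0000)
after link 5: o_5 = (-3.5622, 7.8301, 2.0000)
after link 6: o_6 = (-1.0622, 12.1603, -0.0000)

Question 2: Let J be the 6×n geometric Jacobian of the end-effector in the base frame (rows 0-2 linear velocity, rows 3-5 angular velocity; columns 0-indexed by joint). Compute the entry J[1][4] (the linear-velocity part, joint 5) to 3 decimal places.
0.500

prismatic axis z_4 = (-0.8660,0.5000,0.0000)
J_v[:, 4] = z_4; J_ω[:, 4] = (0,0,0)
entry J[1][4] = 0.5000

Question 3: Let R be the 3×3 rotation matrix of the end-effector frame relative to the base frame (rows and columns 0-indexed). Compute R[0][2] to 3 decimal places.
End-effector z-axis (col 2 of R) = (-0.8660,0.5000,0.0000)
R[0][2] = -0.8660

-0.866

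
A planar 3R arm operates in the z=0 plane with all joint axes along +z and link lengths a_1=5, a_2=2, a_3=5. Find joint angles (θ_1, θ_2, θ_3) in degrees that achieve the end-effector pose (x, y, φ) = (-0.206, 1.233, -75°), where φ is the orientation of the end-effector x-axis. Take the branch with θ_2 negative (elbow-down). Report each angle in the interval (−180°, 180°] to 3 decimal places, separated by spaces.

119.995 -59.981 -135.015

wrist centre = target − a_3·(cos φ, sin φ) = (-1.5001, 6.0626)
cos θ_2 = (39.0058−5²−2²)/(2·5·2) = 0.5003; θ_2 = -59.9810° (elbow-down)
β = atan2(6.0626,-1.5001) = 103.8977°; ψ = atan2(-1.7317,6.0006) = -16.0977°
θ_1 = β − ψ = 119.9955°
θ_3 = φ − θ_1 − θ_2 = -135.0145° (wrapped to (-180°,180°])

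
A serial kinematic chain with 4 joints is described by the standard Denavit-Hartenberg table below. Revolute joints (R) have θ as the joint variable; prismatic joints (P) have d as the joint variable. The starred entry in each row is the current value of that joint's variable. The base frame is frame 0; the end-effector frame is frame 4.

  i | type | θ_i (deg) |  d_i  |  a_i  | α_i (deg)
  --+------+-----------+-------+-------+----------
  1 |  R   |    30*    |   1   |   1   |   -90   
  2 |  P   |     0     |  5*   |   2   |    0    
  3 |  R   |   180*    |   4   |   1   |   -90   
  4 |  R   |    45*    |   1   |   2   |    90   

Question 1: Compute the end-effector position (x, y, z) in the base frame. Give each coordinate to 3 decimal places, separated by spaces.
-3.286 6.862 2.000

after link 1: o_1 = (0.8660, 0.5000, 1.0000)
after link 2: o_2 = (0.0981, 5.8301, 1.0000)
after link 3: o_3 = (-2.7679, 8.7942, 1.0000)
after link 4: o_4 = (-3.2856, 6.8624, 2.0000)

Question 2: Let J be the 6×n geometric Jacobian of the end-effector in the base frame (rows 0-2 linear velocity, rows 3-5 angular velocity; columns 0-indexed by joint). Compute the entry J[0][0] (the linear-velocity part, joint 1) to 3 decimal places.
-6.862

axis z_0 = ẑ; lever o_n−o_0 = (-3.2856,6.8624,2.0000)
cross product → J_v[:, 0] = (-6.8624,-3.2856,0.0000)
J_ω[:, 0] = z_0
entry J[0][0] = -6.8624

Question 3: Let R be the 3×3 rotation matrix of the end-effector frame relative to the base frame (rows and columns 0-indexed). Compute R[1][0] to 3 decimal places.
End-effector x-axis (col 0 of R) = (-0.2588,-0.9659,-0.0000)
R[1][0] = -0.9659

-0.966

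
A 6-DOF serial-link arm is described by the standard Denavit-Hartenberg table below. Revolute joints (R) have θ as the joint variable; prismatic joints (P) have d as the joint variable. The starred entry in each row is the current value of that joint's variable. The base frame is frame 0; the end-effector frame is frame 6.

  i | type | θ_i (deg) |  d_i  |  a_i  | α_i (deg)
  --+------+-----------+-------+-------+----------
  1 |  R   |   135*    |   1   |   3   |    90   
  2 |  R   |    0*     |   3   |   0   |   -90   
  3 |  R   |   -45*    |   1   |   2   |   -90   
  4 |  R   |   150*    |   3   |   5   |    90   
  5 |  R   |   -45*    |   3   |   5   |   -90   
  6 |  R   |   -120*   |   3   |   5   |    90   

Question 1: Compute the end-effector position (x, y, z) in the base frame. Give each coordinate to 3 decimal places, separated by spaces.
-3.354 2.210 -8.793

after link 1: o_1 = (-2.1213, 2.1213, 1.0000)
after link 2: o_2 = (0.0000, 4.2426, 1.0000)
after link 3: o_3 = (0.0000, 6.2426, 2.0000)
after link 4: o_4 = (-3.0000, 1.9125, -0.5000)
after link 5: o_5 = (0.5355, 0.3507, -4.8658)
after link 6: o_6 = (-3.3536, 2.2095, -8.7926)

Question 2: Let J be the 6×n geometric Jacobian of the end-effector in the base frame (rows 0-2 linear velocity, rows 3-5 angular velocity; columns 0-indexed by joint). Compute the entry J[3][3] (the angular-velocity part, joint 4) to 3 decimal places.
axis z_3 = (-1.0000,0.0000,0.0000); lever o_n−o_3 = (-3.3536,-4.0331,-10.7926)
cross product → J_v[:, 3] = (0.0000,-10.7926,4.0331)
J_ω[:, 3] = z_3
entry J[3][3] = -1.0000

-1.000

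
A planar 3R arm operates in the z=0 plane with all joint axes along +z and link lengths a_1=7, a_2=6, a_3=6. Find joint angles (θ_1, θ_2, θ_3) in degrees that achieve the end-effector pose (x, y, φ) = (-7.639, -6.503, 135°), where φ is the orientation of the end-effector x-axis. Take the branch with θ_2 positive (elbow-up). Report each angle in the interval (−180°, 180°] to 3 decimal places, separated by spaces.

-134.996 59.997 -150.001

wrist centre = target − a_3·(cos φ, sin φ) = (-3.3964, -10.7456)
cos θ_2 = (127.0041−7²−6²)/(2·7·6) = 0.5000; θ_2 = 59.9968° (elbow-up)
β = atan2(-10.7456,-3.3964) = -107.5401°; ψ = atan2(5.1960,10.0003) = 27.4556°
θ_1 = β − ψ = -134.9958°
θ_3 = φ − θ_1 − θ_2 = -150.0011° (wrapped to (-180°,180°])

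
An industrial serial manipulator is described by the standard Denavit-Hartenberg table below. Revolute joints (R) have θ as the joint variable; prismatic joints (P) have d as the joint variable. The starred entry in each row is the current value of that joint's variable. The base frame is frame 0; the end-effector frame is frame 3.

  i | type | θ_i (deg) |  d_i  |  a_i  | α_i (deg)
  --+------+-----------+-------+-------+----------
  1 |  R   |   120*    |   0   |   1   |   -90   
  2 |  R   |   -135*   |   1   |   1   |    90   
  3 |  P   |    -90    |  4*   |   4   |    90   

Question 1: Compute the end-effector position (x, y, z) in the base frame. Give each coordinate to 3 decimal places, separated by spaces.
3.866 -0.696 -2.121

after link 1: o_1 = (-0.5000, 0.8660, 0.0000)
after link 2: o_2 = (-1.0125, -0.2463, 0.7071)
after link 3: o_3 = (3.8658, -0.6958, -2.1213)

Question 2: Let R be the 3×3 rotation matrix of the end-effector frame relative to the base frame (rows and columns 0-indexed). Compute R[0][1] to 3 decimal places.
0.354

End-effector y-axis (col 1 of R) = (0.3536,-0.6124,-0.7071)
R[0][1] = 0.3536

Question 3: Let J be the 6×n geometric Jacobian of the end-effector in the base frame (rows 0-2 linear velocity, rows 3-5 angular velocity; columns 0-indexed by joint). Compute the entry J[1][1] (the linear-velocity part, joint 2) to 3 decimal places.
axis z_1 = (-0.8660,-0.5000,0.0000); lever o_n−o_1 = (4.3658,-1.5619,-2.1213)
cross product → J_v[:, 1] = (1.0607,-1.8371,3.5355)
J_ω[:, 1] = z_1
entry J[1][1] = -1.8371

-1.837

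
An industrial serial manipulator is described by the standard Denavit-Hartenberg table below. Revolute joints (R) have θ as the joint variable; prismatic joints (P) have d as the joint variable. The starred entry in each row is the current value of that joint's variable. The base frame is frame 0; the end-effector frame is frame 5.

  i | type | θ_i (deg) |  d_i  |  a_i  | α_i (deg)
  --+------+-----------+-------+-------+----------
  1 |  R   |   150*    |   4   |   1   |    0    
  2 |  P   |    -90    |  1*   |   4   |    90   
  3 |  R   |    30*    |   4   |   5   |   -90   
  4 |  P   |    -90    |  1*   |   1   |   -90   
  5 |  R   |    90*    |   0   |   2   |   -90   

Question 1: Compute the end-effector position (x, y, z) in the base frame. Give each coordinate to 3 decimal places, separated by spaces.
after link 1: o_1 = (-0.8660, 0.5000, 4.0000)
after link 2: o_2 = (1.1340, 3.9641, 5.0000)
after link 3: o_3 = (6.7631, 5.7141, 7.5000)
after link 4: o_4 = (7.3792, 4.7811, 8.3660)
after link 5: o_5 = (7.8792, 5.6471, 6.6340)

7.879 5.647 6.634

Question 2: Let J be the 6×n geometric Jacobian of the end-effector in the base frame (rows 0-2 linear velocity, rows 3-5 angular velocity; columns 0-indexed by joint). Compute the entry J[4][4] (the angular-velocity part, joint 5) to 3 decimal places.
axis z_4 = (0.4330,0.7500,0.5000); lever o_n−o_4 = (0.5000,0.8660,-1.7321)
cross product → J_v[:, 4] = (-1.7321,1.0000,-0.0000)
J_ω[:, 4] = z_4
entry J[4][4] = 0.7500

0.750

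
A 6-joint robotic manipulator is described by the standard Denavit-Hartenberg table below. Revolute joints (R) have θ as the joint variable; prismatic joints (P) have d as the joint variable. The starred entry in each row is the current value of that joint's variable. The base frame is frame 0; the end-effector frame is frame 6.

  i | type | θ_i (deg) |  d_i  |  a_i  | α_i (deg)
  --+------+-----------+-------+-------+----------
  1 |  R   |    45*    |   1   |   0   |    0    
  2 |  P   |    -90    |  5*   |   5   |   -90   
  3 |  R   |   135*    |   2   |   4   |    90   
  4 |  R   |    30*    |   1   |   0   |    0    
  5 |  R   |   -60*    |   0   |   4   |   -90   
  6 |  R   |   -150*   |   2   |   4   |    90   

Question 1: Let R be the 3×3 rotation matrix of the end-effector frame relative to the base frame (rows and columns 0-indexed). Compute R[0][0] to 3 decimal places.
0.931

End-effector x-axis (col 0 of R) = (0.9312,-0.3188,0.1768)
R[0][0] = 0.9312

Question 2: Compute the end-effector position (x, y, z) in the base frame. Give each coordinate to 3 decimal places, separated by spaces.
4.753 0.146 0.015

after link 1: o_1 = (0.0000, 0.0000, 1.0000)
after link 2: o_2 = (3.5355, -3.5355, 6.0000)
after link 3: o_3 = (2.9497, -0.1213, 3.1716)
after link 4: o_4 = (3.4497, -0.6213, 2.4645)
after link 5: o_5 = (0.3035, -0.3035, 0.0150)
after link 6: o_6 = (4.7530, 0.1460, 0.0150)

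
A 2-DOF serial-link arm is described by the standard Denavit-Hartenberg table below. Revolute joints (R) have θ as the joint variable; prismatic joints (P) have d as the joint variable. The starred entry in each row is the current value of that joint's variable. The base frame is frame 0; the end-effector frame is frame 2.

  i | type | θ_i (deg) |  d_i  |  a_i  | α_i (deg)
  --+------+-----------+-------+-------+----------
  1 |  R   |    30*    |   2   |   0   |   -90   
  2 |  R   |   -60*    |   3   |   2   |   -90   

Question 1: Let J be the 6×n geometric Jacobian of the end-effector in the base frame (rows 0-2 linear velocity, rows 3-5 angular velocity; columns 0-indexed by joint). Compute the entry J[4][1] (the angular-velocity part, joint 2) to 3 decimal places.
0.866

axis z_1 = (-0.5000,0.8660,0.0000); lever o_n−o_1 = (-0.6340,3.0981,1.7321)
cross product → J_v[:, 1] = (1.5000,0.8660,-1.0000)
J_ω[:, 1] = z_1
entry J[4][1] = 0.8660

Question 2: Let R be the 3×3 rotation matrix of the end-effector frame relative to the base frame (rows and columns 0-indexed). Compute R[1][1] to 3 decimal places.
-0.866

End-effector y-axis (col 1 of R) = (0.5000,-0.8660,-0.0000)
R[1][1] = -0.8660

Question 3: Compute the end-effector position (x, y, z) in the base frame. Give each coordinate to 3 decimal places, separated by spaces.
-0.634 3.098 3.732

after link 1: o_1 = (0.0000, 0.0000, 2.0000)
after link 2: o_2 = (-0.6340, 3.0981, 3.7321)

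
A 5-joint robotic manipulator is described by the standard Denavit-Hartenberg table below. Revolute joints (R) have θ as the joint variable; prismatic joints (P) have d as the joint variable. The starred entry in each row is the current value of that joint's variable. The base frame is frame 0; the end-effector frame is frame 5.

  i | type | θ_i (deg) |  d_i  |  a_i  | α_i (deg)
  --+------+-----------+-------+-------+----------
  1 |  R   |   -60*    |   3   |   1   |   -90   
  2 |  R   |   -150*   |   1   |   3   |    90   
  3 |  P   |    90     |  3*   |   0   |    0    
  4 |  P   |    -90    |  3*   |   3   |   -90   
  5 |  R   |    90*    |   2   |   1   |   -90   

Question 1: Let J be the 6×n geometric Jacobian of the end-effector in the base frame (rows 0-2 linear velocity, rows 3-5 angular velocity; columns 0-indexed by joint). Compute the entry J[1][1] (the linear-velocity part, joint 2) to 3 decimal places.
axis z_1 = (0.8660,0.5000,0.0000); lever o_n−o_1 = (-1.2500,8.1651,-1.3301)
cross product → J_v[:, 1] = (-0.6651,1.1519,7.6962)
J_ω[:, 1] = z_1
entry J[1][1] = 1.1519

1.152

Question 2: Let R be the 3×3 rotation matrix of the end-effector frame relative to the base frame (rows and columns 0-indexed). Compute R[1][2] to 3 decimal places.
End-effector z-axis (col 2 of R) = (0.4330,-0.7500,-0.5000)
R[1][2] = -0.7500

-0.750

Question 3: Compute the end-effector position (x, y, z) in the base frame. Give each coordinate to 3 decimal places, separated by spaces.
after link 1: o_1 = (0.5000, -0.8660, 3.0000)
after link 2: o_2 = (0.0670, 1.8840, 4.5000)
after link 3: o_3 = (-0.6830, 3.1830, 1.9019)
after link 4: o_4 = (-2.7321, 6.7321, 0.8038)
after link 5: o_5 = (-0.7500, 7.2990, 1.6699)

-0.750 7.299 1.670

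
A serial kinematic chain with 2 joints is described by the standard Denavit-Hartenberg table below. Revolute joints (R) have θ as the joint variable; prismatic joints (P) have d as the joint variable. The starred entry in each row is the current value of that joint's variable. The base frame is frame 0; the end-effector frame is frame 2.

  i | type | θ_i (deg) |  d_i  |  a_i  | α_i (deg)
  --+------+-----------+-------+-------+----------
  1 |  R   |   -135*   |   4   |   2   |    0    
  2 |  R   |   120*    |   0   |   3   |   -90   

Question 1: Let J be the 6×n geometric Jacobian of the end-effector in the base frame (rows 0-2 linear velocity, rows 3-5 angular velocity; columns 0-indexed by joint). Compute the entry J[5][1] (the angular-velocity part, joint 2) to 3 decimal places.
axis z_1 = (0.0000,0.0000,1.0000); lever o_n−o_1 = (2.8978,-0.7765,0.0000)
cross product → J_v[:, 1] = (0.7765,2.8978,-0.0000)
J_ω[:, 1] = z_1
entry J[5][1] = 1.0000

1.000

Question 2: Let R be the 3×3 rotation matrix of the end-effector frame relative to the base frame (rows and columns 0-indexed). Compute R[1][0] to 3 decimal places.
End-effector x-axis (col 0 of R) = (0.9659,-0.2588,0.0000)
R[1][0] = -0.2588

-0.259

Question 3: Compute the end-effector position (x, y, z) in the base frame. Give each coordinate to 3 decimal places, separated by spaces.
after link 1: o_1 = (-1.4142, -1.4142, 4.0000)
after link 2: o_2 = (1.4836, -2.1907, 4.0000)

1.484 -2.191 4.000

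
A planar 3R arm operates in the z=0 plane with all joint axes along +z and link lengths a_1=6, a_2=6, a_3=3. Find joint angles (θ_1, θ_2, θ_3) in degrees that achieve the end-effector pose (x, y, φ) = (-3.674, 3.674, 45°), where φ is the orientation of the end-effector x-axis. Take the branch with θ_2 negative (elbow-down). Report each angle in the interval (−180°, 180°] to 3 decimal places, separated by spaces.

-134.997 -120.003 -60.000

wrist centre = target − a_3·(cos φ, sin φ) = (-5.7953, 1.5527)
cos θ_2 = (35.9966−6²−6²)/(2·6·6) = -0.5000; θ_2 = -120.0032° (elbow-down)
β = atan2(1.5527,-5.7953) = 165.0016°; ψ = atan2(-5.1960,2.9997) = -60.0016°
θ_1 = β − ψ = 225.0032°
θ_3 = φ − θ_1 − θ_2 = -60.0000° (wrapped to (-180°,180°])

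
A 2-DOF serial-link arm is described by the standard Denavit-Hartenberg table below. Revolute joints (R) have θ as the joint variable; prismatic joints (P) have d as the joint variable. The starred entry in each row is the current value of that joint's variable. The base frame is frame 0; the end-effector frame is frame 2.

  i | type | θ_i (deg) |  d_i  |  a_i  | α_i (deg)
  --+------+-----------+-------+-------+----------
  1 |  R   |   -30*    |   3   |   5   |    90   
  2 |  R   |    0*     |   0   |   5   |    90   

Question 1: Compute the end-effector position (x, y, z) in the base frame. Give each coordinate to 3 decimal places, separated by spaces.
8.660 -5.000 3.000

after link 1: o_1 = (4.3301, -2.5000, 3.0000)
after link 2: o_2 = (8.6603, -5.0000, 3.0000)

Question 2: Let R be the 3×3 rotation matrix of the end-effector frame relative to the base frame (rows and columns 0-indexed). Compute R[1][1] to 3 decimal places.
-0.866

End-effector y-axis (col 1 of R) = (-0.5000,-0.8660,0.0000)
R[1][1] = -0.8660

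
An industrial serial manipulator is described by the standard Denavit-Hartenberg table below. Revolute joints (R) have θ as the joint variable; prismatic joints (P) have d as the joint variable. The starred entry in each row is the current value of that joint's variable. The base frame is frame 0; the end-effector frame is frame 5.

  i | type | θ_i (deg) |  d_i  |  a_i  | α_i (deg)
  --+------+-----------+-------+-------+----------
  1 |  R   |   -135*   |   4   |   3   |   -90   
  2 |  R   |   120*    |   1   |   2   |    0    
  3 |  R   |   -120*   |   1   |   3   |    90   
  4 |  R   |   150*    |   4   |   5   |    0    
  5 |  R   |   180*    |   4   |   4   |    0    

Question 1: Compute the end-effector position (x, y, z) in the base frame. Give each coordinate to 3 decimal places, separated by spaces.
after link 1: o_1 = (-2.1213, -2.1213, 4.0000)
after link 2: o_2 = (-0.7071, -2.1213, 2.2679)
after link 3: o_3 = (-2.1213, -4.9497, 2.2679)
after link 4: o_4 = (2.7083, -3.6557, 6.2679)
after link 5: o_5 = (-1.1554, -4.6909, 10.2679)

-1.155 -4.691 10.268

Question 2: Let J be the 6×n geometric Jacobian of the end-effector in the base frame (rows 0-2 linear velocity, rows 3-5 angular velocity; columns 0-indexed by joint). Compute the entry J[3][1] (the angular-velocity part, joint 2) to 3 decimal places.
axis z_1 = (0.7071,-0.7071,0.0000); lever o_n−o_1 = (0.9659,-2.5696,6.2679)
cross product → J_v[:, 1] = (-4.4321,-4.4321,-1.1340)
J_ω[:, 1] = z_1
entry J[3][1] = 0.7071

0.707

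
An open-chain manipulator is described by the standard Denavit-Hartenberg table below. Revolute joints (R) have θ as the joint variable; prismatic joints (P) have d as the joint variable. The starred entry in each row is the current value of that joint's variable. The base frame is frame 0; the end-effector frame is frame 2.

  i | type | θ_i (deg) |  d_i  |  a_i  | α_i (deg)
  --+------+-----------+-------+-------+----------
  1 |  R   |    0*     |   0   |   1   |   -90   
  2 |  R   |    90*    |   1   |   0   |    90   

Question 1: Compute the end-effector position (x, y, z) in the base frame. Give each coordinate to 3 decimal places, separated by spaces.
1.000 1.000 0.000

after link 1: o_1 = (1.0000, 0.0000, 0.0000)
after link 2: o_2 = (1.0000, 1.0000, 0.0000)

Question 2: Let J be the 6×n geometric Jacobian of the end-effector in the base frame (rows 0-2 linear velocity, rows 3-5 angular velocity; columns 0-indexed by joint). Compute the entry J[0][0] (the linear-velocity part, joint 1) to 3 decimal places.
-1.000

axis z_0 = ẑ; lever o_n−o_0 = (1.0000,1.0000,0.0000)
cross product → J_v[:, 0] = (-1.0000,1.0000,0.0000)
J_ω[:, 0] = z_0
entry J[0][0] = -1.0000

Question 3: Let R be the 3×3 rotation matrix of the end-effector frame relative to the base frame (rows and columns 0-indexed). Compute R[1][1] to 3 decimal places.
End-effector y-axis (col 1 of R) = (-0.0000,1.0000,0.0000)
R[1][1] = 1.0000

1.000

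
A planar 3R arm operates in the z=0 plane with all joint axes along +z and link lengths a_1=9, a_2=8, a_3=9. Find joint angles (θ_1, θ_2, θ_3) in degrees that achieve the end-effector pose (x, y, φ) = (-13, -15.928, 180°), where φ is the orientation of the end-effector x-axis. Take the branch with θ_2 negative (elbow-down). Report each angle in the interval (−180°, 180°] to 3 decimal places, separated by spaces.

-89.998 -30.005 -59.997

wrist centre = target − a_3·(cos φ, sin φ) = (-4.0000, -15.9280)
cos θ_2 = (269.7012−9²−8²)/(2·9·8) = 0.8660; θ_2 = -30.0052° (elbow-down)
β = atan2(-15.9280,-4.0000) = -104.0972°; ψ = atan2(-4.0006,15.9278) = -14.0994°
θ_1 = β − ψ = -89.9978°
θ_3 = φ − θ_1 − θ_2 = -59.9971° (wrapped to (-180°,180°])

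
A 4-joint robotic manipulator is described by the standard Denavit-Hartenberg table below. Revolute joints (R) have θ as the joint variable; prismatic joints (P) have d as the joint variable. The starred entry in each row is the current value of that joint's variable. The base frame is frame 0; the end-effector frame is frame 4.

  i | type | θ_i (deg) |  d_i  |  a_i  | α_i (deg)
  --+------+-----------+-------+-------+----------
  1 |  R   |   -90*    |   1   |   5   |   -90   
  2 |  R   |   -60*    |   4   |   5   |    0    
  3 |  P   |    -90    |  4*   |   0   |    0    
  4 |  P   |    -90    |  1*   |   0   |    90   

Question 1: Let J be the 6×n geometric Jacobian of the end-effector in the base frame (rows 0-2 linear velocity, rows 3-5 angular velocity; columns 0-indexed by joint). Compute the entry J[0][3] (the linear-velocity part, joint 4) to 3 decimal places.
prismatic axis z_3 = (1.0000,0.0000,0.0000)
J_v[:, 3] = z_3; J_ω[:, 3] = (0,0,0)
entry J[0][3] = 1.0000

1.000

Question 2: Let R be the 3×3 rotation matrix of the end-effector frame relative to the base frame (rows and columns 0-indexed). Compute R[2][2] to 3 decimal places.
End-effector z-axis (col 2 of R) = (0.0000,-0.8660,-0.5000)
R[2][2] = -0.5000

-0.500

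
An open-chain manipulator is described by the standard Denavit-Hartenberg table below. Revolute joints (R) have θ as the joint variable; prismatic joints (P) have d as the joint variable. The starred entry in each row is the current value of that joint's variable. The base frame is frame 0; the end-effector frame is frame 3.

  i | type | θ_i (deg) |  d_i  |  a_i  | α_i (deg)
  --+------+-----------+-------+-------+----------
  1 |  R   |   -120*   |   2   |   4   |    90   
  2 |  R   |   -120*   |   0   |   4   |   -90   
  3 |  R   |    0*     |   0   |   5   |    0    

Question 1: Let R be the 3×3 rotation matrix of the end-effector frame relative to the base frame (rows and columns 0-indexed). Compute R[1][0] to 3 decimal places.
0.433

End-effector x-axis (col 0 of R) = (0.2500,0.4330,-0.8660)
R[1][0] = 0.4330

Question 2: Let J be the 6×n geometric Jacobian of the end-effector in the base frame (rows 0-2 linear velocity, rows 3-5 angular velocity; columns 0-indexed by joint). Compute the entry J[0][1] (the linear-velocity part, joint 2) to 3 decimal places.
axis z_1 = (-0.8660,0.5000,0.0000); lever o_n−o_1 = (2.2500,3.8971,-7.7942)
cross product → J_v[:, 1] = (-3.8971,-6.7500,-4.5000)
J_ω[:, 1] = z_1
entry J[0][1] = -3.8971

-3.897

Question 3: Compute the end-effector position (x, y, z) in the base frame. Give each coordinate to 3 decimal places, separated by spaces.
after link 1: o_1 = (-2.0000, -3.4641, 2.0000)
after link 2: o_2 = (-1.0000, -1.7321, -1.4641)
after link 3: o_3 = (0.2500, 0.4330, -5.7942)

0.250 0.433 -5.794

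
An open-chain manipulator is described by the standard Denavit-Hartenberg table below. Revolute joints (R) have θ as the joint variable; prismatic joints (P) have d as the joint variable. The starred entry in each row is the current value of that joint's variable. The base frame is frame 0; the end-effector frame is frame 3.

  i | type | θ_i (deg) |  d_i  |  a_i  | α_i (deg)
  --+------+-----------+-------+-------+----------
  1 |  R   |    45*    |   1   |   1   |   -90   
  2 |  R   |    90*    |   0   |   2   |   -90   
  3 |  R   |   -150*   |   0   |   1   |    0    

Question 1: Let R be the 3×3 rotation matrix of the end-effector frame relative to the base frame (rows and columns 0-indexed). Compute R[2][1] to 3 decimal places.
End-effector y-axis (col 1 of R) = (-0.6124,0.6124,-0.5000)
R[2][1] = -0.5000

-0.500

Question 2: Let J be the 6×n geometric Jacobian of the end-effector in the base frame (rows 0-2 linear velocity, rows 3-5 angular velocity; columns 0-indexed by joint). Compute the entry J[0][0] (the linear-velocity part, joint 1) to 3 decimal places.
-1.061

axis z_0 = ẑ; lever o_n−o_0 = (0.3536,1.0607,-0.1340)
cross product → J_v[:, 0] = (-1.0607,0.3536,0.0000)
J_ω[:, 0] = z_0
entry J[0][0] = -1.0607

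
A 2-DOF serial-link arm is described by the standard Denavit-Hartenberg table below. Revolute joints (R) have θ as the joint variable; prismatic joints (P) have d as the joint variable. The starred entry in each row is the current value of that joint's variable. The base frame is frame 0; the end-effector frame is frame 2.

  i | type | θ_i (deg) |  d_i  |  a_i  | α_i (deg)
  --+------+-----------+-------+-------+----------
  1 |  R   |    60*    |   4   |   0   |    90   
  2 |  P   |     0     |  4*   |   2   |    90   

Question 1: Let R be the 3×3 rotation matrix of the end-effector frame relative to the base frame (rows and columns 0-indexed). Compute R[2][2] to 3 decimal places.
End-effector z-axis (col 2 of R) = (0.0000,-0.0000,-1.0000)
R[2][2] = -1.0000

-1.000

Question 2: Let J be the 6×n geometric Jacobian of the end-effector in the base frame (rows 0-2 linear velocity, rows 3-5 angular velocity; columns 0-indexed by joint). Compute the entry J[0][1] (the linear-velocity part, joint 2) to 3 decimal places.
0.866

prismatic axis z_1 = (0.8660,-0.5000,0.0000)
J_v[:, 1] = z_1; J_ω[:, 1] = (0,0,0)
entry J[0][1] = 0.8660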